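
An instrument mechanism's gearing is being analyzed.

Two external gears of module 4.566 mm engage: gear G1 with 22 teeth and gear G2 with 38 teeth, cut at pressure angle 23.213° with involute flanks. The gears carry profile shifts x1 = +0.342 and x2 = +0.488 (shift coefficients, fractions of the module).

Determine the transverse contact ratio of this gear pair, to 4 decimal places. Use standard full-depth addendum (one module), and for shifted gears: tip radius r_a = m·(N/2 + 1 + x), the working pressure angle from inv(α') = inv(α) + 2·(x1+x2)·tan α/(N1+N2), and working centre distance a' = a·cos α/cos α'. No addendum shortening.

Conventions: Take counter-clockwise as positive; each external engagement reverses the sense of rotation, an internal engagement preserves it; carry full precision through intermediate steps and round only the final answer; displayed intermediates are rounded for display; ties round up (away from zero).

1.4256

class = single-mesh tooth geometry [involute pair 22T × 38T, m = 4.566]
base radii: r_b1 = 46.160001, r_b2 = 79.730911
tip radii: r_a1 = 56.353572, r_a2 = 93.548208
inv(α') = inv(23.213°) + 2·(+0.342+0.488)·tan α/(22+38) = 0.03559125  ⇒  α' = 26.38927°
a' = a·cos α / cos α' = 136.9800·cos 23.213°/cos 26.38927° = 140.535397
action lengths: √(r_a1²−r_b1²) = 32.326141, √(r_a2²−r_b2²) = 48.931064
base pitch p_b = π·m·cos α = 13.183265
CR = (32.326141 + 48.931064 − 140.535397·sin 26.38927°)/13.183265 = 1.425581
contact ratio ≈ 1.4256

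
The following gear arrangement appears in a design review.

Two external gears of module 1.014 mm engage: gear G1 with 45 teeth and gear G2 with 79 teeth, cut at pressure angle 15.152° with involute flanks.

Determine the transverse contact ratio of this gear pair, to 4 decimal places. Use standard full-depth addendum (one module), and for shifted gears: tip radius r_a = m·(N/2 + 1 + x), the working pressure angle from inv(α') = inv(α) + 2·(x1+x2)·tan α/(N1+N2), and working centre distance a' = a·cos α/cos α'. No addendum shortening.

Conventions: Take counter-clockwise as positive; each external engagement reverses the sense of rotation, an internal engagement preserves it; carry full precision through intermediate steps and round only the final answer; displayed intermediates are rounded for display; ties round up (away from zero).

single-mesh involute tooth geometry (45T engaging 79T at module 1.014)
base radii: r_b1 = 22.021855, r_b2 = 38.660590
tip radii: r_a1 = 23.829000, r_a2 = 41.067000
no profile shift: α' = α, a' = a
action lengths: √(r_a1²−r_b1²) = 9.102700, √(r_a2²−r_b2²) = 13.851256
base pitch p_b = π·m·cos α = 3.074831
CR = (9.102700 + 13.851256 − 62.868000·sin 15.15200°)/3.074831 = 2.120922
contact ratio ≈ 2.1209

2.1209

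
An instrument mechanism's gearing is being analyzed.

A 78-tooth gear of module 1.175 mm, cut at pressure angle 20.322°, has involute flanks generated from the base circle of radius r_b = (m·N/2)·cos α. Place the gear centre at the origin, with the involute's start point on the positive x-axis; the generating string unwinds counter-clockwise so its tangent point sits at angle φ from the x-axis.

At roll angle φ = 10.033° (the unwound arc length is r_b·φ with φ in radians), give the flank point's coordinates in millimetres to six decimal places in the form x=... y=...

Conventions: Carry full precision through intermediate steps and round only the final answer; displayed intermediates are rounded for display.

class = single-mesh tooth geometry [base-circle involute, m = 1.175, 78T]
pitch radius r_p = m·N/2 = 1.175·78/2 = 45.825000
base radius r_b = r_p·cos α = 45.825000·cos 20.322° = 42.972653
roll angle φ = 10.033° = 0.17510888 rad
x = r_b·(cos φ + φ·sin φ) = 43.626449
y = r_b·(sin φ − φ·cos φ) = 0.076677

x=43.626449 y=0.076677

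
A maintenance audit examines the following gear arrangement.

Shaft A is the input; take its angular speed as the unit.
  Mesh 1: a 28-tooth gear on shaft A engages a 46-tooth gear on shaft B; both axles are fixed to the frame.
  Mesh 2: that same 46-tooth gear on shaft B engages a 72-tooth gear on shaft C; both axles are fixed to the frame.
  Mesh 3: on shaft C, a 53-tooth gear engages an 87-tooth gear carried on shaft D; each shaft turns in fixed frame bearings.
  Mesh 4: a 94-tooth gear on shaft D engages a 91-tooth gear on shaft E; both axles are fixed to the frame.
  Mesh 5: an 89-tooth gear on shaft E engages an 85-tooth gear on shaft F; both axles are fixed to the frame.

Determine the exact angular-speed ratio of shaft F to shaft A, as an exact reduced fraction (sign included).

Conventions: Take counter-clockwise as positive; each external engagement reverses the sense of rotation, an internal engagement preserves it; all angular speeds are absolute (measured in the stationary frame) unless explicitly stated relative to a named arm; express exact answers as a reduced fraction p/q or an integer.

-221699/865215

class = fixed-axis compound train [5 meshes; 5 ratios multiply, 5 sense flips]
mesh 1 [28T→46T]: running ratio 14/23, sense −
mesh 2 [46T→72T]: running ratio 7/18, sense +
mesh 3 [53T→87T]: running ratio 371/1566, sense −
mesh 4 [94T→91T]: running ratio 2491/10179, sense +
mesh 5 [89T→85T]: running ratio 221699/865215, sense −
ω_out/ω_in = -221699/865215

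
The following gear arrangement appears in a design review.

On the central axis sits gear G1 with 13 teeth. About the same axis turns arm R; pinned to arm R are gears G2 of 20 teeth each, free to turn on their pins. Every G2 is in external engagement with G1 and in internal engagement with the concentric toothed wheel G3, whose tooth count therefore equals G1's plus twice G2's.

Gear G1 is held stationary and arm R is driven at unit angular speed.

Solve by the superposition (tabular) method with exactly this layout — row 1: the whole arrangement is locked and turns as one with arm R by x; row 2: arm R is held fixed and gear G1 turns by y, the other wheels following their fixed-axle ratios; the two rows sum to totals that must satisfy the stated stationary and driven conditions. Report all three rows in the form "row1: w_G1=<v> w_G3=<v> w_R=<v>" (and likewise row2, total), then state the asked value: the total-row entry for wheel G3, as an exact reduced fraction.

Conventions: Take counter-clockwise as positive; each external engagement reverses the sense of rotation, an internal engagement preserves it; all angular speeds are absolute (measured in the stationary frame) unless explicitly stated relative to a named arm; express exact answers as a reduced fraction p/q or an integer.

row1: w_G1=1 w_G3=1 w_R=1
row2: w_G1=-1 w_G3=13/53 w_R=0
total: w_G1=0 w_G3=66/53 w_R=1
asked value: 66/53

recognized (axles ride arm R): planetary set, 13/20/53 teeth
superposition row 1 [locked train]: every member turns x
row 2 (arm held, sun turns y): ω_ring = −(13/53)·y, ω_arm = 0
boundary: total ω_sun = x + y = 0 and total ω_arm = x = 1  ⇒  y = -1, x = 1
row 2 ring = −(13/53)·(-1) = 13/53
totals (row 1 + row 2): sun 1 + (-1) = 0, ring 1 + 13/53 = 66/53, arm 1 + 0 = 1
asked cell (total, ring) = 66/53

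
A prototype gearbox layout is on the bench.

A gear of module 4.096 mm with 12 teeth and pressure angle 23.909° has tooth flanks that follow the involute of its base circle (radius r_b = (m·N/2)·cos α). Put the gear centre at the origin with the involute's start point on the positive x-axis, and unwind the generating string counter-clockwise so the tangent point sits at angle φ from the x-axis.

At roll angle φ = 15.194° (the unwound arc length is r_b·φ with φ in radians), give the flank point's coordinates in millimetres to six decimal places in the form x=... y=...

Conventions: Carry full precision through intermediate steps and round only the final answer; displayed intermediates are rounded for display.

x=23.243288 y=0.138681

recognized (one wheel, involute flank): single-mesh tooth geometry, m = 4.096, N = 12
pitch radius r_p = m·N/2 = 4.096·12/2 = 24.576000
base radius r_b = r_p·cos α = 24.576000·cos 23.909° = 22.467141
roll angle φ = 15.194° = 0.26518533 rad
x = r_b·(cos φ + φ·sin φ) = 23.243288
y = r_b·(sin φ − φ·cos φ) = 0.138681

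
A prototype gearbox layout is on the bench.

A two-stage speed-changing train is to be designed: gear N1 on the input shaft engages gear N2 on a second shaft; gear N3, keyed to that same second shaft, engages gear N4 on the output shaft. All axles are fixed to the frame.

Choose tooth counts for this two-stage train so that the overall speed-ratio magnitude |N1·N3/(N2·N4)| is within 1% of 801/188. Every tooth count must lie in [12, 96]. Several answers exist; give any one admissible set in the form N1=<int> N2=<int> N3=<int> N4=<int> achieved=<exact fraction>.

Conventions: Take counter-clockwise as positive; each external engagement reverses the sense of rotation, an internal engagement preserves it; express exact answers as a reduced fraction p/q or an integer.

N1=27 N2=12 N3=89 N4=47 achieved=801/188

class = fixed-axis compound train [2-stage, 801/188 wanted]
target = 801/188 in lowest terms: an exact hit needs N1·N3 = k·801 and N2·N4 = k·188 for one integer k, every count in [12, 96]; additionally prefer no 1:1 stage (N1 ≠ N2, N3 ≠ N4)
k = 1…2: no 1:1-free in-range split of k·801 and k·188 into factor pairs; take k = 3
k = 3: N1·N3 = 2403 = 27·89, N2·N4 = 564 = 12·47
achieved = 27·89/(12·47) = 801/188; |achieved − target| = 0 ≤ 801/18800 ✓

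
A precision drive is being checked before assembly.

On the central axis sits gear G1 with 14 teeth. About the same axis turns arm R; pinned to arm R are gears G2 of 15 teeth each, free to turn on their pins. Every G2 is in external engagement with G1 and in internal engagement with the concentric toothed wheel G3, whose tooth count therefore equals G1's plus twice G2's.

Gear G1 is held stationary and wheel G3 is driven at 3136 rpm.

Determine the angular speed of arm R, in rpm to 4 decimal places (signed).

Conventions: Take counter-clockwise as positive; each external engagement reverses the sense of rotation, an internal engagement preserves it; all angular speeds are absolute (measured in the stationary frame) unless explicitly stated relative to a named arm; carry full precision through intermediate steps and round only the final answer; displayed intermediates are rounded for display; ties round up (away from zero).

+2379.0345 rpm

class = planetary set [G3 = 14+2·15 = 44; Willis about the carrier]
normalise by the input: solve with ω_ring = 1, then scale by 3136 rpm
ring teeth: 14 + 2·15 = 44
14(ω_sun−ω_arm) = −44(ω_ring−ω_arm),  ω_sun = 0, ω_ring = 1
14(0−ω_arm) = −44(1−ω_arm)  ⇒  58·ω_arm = 44  ⇒  ω_arm = 22/29
scale: ω_arm = 22/29 × 3136 rpm = +2379.0345 rpm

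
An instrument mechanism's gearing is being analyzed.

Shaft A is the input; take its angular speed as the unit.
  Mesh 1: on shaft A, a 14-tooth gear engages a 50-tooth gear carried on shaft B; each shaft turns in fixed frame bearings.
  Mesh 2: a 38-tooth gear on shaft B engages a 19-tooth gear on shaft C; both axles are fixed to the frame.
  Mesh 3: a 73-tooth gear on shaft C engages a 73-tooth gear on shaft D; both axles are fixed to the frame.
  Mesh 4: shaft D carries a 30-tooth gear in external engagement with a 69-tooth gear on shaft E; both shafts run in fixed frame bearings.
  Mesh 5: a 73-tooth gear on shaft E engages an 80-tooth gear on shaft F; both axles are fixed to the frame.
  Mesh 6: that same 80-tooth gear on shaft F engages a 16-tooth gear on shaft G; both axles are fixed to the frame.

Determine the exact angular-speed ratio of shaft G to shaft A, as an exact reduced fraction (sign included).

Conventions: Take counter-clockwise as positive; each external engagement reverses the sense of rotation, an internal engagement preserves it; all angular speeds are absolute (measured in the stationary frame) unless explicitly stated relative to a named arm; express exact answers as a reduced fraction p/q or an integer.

511/460

class = fixed-axis compound train [6 meshes; 6 ratios multiply, 6 sense flips]
mesh 1 [14T→50T]: running ratio 7/25, sense −
mesh 2 [38T→19T]: running ratio 14/25, sense +
mesh 3 [73T→73T]: running ratio 14/25, sense −
mesh 4 [30T→69T]: running ratio 28/115, sense +
mesh 5 [73T→80T]: running ratio 511/2300, sense −
mesh 6 [80T→16T]: running ratio 511/460, sense +
ω_out/ω_in = 511/460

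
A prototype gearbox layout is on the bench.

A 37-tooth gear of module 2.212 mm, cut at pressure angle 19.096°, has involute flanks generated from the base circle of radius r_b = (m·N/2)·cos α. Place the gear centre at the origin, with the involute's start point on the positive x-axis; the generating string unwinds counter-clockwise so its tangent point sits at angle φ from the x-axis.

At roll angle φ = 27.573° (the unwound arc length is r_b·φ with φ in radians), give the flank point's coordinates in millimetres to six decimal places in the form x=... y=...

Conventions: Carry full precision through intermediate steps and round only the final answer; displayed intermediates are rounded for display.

x=42.892032 y=1.403612

class = single-mesh tooth geometry [base-circle involute, m = 2.212, 37T]
pitch radius r_p = m·N/2 = 2.212·37/2 = 40.922000
base radius r_b = r_p·cos α = 40.922000·cos 19.096° = 38.670134
roll angle φ = 27.573° = 0.48123963 rad
x = r_b·(cos φ + φ·sin φ) = 42.892032
y = r_b·(sin φ − φ·cos φ) = 1.403612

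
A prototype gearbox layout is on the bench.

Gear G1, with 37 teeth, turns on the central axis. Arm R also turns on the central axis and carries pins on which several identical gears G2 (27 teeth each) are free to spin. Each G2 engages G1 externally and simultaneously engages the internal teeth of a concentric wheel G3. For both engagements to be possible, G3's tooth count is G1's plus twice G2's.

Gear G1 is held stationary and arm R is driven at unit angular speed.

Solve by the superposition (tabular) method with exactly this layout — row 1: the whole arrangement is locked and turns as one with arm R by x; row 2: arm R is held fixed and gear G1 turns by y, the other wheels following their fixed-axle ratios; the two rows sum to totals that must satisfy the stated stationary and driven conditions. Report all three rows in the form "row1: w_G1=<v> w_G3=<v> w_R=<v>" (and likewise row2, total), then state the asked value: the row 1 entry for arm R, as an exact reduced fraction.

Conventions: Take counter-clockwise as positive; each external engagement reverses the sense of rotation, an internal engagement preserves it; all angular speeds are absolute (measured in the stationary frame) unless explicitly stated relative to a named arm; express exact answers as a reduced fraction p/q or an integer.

planetary set (37T centre, 27T on arm, 91T internal) — Willis relation
row 1 (train locked, turned with arm): all members turn x
row 2 (arm held, sun turns y): ω_ring = −(37/91)·y, ω_arm = 0
boundary: total ω_sun = x + y = 0 and total ω_arm = x = 1  ⇒  y = -1, x = 1
row 2 ring = −(37/91)·(-1) = 37/91
totals (row 1 + row 2): sun 1 + (-1) = 0, ring 1 + 37/91 = 128/91, arm 1 + 0 = 1
asked cell (row1, arm) = 1

row1: w_G1=1 w_G3=1 w_R=1
row2: w_G1=-1 w_G3=37/91 w_R=0
total: w_G1=0 w_G3=128/91 w_R=1
asked value: 1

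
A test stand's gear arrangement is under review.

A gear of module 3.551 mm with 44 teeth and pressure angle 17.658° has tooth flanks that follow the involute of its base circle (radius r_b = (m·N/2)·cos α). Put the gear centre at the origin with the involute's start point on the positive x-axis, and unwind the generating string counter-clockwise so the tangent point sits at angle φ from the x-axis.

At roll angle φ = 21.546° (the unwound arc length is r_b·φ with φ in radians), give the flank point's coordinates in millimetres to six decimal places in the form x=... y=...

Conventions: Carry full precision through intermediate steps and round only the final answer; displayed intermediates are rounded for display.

x=79.520050 y=1.300979

single-mesh involute tooth geometry (44T wheel at module 3.551)
pitch radius r_p = m·N/2 = 3.551·44/2 = 78.122000
base radius r_b = r_p·cos α = 78.122000·cos 17.658° = 74.441211
roll angle φ = 21.546° = 0.37604864 rad
x = r_b·(cos φ + φ·sin φ) = 79.520050
y = r_b·(sin φ − φ·cos φ) = 1.300979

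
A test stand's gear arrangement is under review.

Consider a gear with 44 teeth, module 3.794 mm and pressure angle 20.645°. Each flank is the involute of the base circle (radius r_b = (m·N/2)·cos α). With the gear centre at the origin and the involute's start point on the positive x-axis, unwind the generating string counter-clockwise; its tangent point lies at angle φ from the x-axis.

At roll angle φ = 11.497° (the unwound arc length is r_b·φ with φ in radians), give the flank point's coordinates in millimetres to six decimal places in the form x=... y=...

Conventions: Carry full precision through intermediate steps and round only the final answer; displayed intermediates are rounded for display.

x=79.664628 y=0.209512

topology: single-mesh involute geometry — m = 3.794, N = 44
pitch radius r_p = m·N/2 = 3.794·44/2 = 83.468000
base radius r_b = r_p·cos α = 83.468000·cos 20.645° = 78.107928
roll angle φ = 11.497° = 0.20066050 rad
x = r_b·(cos φ + φ·sin φ) = 79.664628
y = r_b·(sin φ − φ·cos φ) = 0.209512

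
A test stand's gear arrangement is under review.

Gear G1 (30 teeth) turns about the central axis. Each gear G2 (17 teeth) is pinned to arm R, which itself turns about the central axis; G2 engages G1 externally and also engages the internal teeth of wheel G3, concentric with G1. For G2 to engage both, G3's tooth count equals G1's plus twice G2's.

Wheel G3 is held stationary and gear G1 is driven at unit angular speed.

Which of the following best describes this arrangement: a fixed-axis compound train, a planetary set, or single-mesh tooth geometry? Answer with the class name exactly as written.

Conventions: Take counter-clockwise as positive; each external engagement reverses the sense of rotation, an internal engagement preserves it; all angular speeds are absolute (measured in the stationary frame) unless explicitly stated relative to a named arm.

planetary set

planetary set (30T centre, 17T on arm, 64T internal) — Willis relation
classification: planetary set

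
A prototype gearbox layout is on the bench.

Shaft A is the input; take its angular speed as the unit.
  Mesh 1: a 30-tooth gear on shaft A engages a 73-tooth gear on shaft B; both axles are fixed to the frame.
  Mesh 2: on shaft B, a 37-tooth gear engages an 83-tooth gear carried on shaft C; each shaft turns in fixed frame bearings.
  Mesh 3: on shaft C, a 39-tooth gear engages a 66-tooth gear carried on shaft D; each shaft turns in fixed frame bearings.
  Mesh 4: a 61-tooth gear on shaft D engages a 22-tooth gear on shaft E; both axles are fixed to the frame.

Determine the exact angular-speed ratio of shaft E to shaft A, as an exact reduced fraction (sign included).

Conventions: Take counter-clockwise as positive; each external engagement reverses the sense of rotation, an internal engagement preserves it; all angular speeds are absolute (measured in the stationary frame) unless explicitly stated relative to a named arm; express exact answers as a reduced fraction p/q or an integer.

class = fixed-axis compound train [4 meshes; 4 ratios multiply, 4 sense flips]
mesh 1 [30T→73T]: running ratio 30/73, sense −
mesh 2 [37T→83T]: running ratio 1110/6059, sense +
mesh 3 [39T→66T]: running ratio 7215/66649, sense −
mesh 4 [61T→22T]: running ratio 440115/1466278, sense +
ω_out/ω_in = 440115/1466278

440115/1466278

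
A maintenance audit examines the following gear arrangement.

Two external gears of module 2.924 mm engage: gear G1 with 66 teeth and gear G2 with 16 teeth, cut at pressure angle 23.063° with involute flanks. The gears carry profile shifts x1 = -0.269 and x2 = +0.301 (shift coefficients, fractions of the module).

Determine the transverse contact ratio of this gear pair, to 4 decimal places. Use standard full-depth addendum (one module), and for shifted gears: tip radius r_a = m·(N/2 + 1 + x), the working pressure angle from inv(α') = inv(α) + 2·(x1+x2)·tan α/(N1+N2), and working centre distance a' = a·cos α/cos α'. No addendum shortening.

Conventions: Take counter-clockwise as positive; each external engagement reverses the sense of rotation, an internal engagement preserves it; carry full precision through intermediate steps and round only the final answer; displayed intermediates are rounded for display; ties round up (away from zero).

single-mesh involute tooth geometry (66T engaging 16T at module 2.924)
base radii: r_b1 = 88.779845, r_b2 = 21.522387
tip radii: r_a1 = 98.629444, r_a2 = 27.196124
inv(α') = inv(23.063°) + 2·(-0.269+0.301)·tan α/(66+16) = 0.02358012  ⇒  α' = 23.16750°
a' = a·cos α / cos α' = 119.8840·cos 23.063°/cos 23.16750° = 119.977368
action lengths: √(r_a1²−r_b1²) = 42.964013, √(r_a2²−r_b2²) = 16.625764
base pitch p_b = π·m·cos α = 8.451821
CR = (42.964013 + 16.625764 − 119.977368·sin 23.16750°)/8.451821 = 1.465746
contact ratio ≈ 1.4657

1.4657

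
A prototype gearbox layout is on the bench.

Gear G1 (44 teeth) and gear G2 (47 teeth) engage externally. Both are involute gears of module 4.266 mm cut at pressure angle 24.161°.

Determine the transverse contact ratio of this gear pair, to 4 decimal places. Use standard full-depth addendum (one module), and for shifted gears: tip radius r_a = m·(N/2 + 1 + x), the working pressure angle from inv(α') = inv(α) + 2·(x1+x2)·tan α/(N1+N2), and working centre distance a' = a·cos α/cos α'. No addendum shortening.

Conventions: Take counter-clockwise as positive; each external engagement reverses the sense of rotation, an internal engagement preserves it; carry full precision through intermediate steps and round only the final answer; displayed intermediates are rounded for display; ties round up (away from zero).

1.5558

topology: single-mesh involute geometry — m = 4.266, 44T/47T pair
base radii: r_b1 = 85.630464, r_b2 = 91.468905
tip radii: r_a1 = 98.118000, r_a2 = 104.517000
no profile shift: α' = α, a' = a
action lengths: √(r_a1²−r_b1²) = 47.901623, √(r_a2²−r_b2²) = 50.569187
base pitch p_b = π·m·cos α = 12.228002
CR = (47.901623 + 50.569187 − 194.103000·sin 24.16100°)/12.228002 = 1.555777
contact ratio ≈ 1.5558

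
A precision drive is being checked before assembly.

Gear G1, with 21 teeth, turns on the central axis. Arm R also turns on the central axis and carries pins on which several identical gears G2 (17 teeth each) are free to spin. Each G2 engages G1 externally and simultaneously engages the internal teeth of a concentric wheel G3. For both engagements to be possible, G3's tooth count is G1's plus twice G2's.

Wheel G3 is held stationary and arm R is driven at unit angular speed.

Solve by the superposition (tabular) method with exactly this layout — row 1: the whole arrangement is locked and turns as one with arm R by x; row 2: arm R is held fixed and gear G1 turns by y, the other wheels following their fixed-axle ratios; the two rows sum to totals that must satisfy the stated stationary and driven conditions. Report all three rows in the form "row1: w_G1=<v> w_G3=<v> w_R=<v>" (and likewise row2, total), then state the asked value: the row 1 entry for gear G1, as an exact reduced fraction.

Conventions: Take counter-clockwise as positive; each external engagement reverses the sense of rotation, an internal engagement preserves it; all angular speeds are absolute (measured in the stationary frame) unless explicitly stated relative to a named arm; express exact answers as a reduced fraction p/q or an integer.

row1: w_G1=1 w_G3=1 w_R=1
row2: w_G1=55/21 w_G3=-1 w_R=0
total: w_G1=76/21 w_G3=0 w_R=1
asked value: 1

topology: planetary set — G1 21T / G2 17T / G3 55T, arm = carrier (Willis)
row 1: whole set turns with the arm by x
superposition row 2 [arm held]: sun y, ring −(21/55)·y, arm 0
boundary: total ω_ring = x − (21/55)·y = 0 and total ω_arm = x = 1  ⇒  y = 55/21, x = 1
row 2 ring = −(21/55)·55/21 = -1
totals (row 1 + row 2): sun 1 + 55/21 = 76/21, ring 1 + (-1) = 0, arm 1 + 0 = 1
asked cell (row1, sun) = 1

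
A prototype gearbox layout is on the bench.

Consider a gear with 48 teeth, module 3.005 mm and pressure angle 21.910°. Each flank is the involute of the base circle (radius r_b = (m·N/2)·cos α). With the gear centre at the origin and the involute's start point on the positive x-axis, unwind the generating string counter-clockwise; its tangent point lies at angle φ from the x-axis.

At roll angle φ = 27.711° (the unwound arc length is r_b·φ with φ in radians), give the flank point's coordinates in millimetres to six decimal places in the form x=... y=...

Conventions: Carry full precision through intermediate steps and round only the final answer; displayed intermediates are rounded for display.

x=74.284872 y=2.464739

class = single-mesh tooth geometry [base-circle involute, m = 3.005, 48T]
pitch radius r_p = m·N/2 = 3.005·48/2 = 72.120000
base radius r_b = r_p·cos α = 72.120000·cos 21.910° = 66.910855
roll angle φ = 27.711° = 0.48364819 rad
x = r_b·(cos φ + φ·sin φ) = 74.284872
y = r_b·(sin φ − φ·cos φ) = 2.464739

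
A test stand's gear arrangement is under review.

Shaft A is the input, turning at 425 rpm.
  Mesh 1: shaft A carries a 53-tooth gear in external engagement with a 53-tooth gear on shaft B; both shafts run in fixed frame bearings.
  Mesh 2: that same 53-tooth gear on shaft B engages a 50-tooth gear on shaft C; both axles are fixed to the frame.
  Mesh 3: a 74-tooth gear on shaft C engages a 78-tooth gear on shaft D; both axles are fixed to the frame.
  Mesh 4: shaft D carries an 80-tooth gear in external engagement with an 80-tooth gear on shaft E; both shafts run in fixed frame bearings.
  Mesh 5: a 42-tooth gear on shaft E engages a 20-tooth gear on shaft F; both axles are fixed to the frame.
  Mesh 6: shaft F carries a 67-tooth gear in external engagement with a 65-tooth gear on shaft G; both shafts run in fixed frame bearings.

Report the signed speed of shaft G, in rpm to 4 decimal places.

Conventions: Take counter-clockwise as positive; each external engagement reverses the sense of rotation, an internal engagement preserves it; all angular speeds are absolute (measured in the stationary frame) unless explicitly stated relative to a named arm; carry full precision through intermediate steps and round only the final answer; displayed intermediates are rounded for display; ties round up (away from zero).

class = fixed-axis compound train [6 meshes; 6 ratios multiply, 6 sense flips]
mesh 1 [53T→53T]: ω = 425.0000×53/53 = 425.0000 rpm, sense flips to −
mesh 2 [53T→50T]: ω = 425.0000×53/50 = 450.5000 rpm, sense flips to +
mesh 3 [74T→78T]: ω = 450.5000×74/78 = 427.3974 rpm, sense flips to −
mesh 4 [80T→80T]: ω = 427.3974×80/80 = 427.3974 rpm, sense flips to +
mesh 5 [42T→20T]: ω = 427.3974×42/20 = 897.5346 rpm, sense flips to −
mesh 6 [67T→65T]: ω = 897.5346×67/65 = 925.1511 rpm, sense flips to +
signed output speed = +925.1511 rpm

+925.1511 rpm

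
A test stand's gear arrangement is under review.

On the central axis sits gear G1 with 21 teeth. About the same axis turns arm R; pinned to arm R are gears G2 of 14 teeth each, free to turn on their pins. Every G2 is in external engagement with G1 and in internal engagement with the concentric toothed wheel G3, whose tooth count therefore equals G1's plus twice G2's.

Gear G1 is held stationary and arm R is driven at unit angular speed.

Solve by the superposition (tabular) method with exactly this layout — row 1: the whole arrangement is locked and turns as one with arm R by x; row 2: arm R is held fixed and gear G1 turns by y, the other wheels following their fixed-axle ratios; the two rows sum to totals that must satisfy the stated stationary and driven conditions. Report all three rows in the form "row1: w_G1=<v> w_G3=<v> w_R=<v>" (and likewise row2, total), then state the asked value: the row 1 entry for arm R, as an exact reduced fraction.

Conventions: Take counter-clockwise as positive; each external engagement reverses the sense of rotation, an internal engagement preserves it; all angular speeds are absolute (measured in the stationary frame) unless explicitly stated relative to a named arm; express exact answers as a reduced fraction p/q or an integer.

row1: w_G1=1 w_G3=1 w_R=1
row2: w_G1=-1 w_G3=3/7 w_R=0
total: w_G1=0 w_G3=10/7 w_R=1
asked value: 1

planetary set (21T centre, 14T on arm, 49T internal) — Willis relation
row 1 — lock + rotate with arm: ω_sun = ω_ring = ω_arm = x
row 2 — arm fixed, fixed-axis ratios: sun y, ring −(21/49)·y, arm 0
boundary: total ω_sun = x + y = 0 and total ω_arm = x = 1  ⇒  y = -1, x = 1
row 2 ring = −(21/49)·(-1) = 3/7
totals (row 1 + row 2): sun 1 + (-1) = 0, ring 1 + 3/7 = 10/7, arm 1 + 0 = 1
asked cell (row1, arm) = 1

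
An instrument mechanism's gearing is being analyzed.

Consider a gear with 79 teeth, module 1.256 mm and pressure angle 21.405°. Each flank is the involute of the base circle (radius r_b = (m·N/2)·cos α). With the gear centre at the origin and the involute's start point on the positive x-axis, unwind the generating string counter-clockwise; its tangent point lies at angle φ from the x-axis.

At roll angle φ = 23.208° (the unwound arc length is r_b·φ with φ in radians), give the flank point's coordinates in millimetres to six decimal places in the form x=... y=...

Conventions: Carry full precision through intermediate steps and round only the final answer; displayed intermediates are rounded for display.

single-mesh involute tooth geometry (79T wheel at module 1.256)
pitch radius r_p = m·N/2 = 1.256·79/2 = 49.612000
base radius r_b = r_p·cos α = 49.612000·cos 21.405° = 46.189961
roll angle φ = 23.208° = 0.40505601 rad
x = r_b·(cos φ + φ·sin φ) = 49.825150
y = r_b·(sin φ − φ·cos φ) = 1.006536

x=49.825150 y=1.006536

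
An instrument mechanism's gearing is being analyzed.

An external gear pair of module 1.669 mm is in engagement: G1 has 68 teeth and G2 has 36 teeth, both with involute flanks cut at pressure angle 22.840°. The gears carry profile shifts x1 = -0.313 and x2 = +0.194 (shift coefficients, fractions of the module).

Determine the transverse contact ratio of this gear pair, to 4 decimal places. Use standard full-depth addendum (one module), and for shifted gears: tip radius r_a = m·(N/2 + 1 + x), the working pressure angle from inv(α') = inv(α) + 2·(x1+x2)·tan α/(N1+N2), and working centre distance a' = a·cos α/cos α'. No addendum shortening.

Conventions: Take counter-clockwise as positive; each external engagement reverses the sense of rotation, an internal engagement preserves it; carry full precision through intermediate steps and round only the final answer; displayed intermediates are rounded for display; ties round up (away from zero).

1.6095

recognized (one external pair, fixed centres): single-mesh tooth geometry, m = 1.669, N1 = 68, N2 = 36
base radii: r_b1 = 52.296682, r_b2 = 27.686479
tip radii: r_a1 = 57.892603, r_a2 = 32.034786
inv(α') = inv(22.840°) + 2·(-0.313+0.194)·tan α/(68+36) = 0.02158597  ⇒  α' = 22.52384°
a' = a·cos α / cos α' = 86.7880·cos 22.840°/cos 22.52384° = 86.588082
action lengths: √(r_a1²−r_b1²) = 24.831644, √(r_a2²−r_b2²) = 16.114789
base pitch p_b = π·m·cos α = 4.832202
CR = (24.831644 + 16.114789 − 86.588082·sin 22.52384°)/4.832202 = 1.609477
contact ratio ≈ 1.6095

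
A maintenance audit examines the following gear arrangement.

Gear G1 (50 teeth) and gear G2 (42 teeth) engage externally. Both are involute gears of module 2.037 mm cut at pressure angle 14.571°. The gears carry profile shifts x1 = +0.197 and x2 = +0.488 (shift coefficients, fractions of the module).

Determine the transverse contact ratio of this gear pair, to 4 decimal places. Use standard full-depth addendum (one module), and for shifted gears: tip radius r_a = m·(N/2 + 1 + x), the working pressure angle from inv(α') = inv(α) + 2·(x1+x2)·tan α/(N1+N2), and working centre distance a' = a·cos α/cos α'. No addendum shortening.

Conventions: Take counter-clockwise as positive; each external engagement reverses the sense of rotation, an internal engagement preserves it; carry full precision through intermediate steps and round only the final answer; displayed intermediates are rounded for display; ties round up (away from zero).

class = single-mesh tooth geometry [involute pair 50T × 42T, m = 2.037]
base radii: r_b1 = 49.287080, r_b2 = 41.401148
tip radii: r_a1 = 53.363289, r_a2 = 45.808056
inv(α') = inv(14.571°) + 2·(+0.197+0.488)·tan α/(50+42) = 0.00949899  ⇒  α' = 17.28560°
a' = a·cos α / cos α' = 93.7020·cos 14.571°/cos 17.28560° = 94.977854
action lengths: √(r_a1²−r_b1²) = 20.455423, √(r_a2²−r_b2²) = 19.604157
base pitch p_b = π·m·cos α = 6.193597
CR = (20.455423 + 19.604157 − 94.977854·sin 17.28560°)/6.193597 = 1.911384
contact ratio ≈ 1.9114

1.9114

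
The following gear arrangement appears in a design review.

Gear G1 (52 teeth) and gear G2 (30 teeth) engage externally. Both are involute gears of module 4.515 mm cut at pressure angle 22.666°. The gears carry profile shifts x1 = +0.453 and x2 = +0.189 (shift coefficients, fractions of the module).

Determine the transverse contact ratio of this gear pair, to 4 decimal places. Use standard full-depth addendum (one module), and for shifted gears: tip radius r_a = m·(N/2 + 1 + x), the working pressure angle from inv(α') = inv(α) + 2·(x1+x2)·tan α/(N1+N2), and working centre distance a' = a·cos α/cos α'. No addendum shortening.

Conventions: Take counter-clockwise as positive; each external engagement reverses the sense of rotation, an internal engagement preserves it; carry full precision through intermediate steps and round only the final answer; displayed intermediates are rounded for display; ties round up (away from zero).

single-mesh involute tooth geometry (52T engaging 30T at module 4.515)
base radii: r_b1 = 108.323610, r_b2 = 62.494390
tip radii: r_a1 = 123.950295, r_a2 = 73.093335
inv(α') = inv(22.666°) + 2·(+0.453+0.189)·tan α/(52+30) = 0.02855485  ⇒  α' = 24.61914°
a' = a·cos α / cos α' = 185.1150·cos 22.666°/cos 24.61914° = 187.898548
action lengths: √(r_a1²−r_b1²) = 60.246753, √(r_a2²−r_b2²) = 37.908928
base pitch p_b = π·m·cos α = 13.088794
CR = (60.246753 + 37.908928 − 187.898548·sin 24.61914°)/13.088794 = 1.518860
contact ratio ≈ 1.5189

1.5189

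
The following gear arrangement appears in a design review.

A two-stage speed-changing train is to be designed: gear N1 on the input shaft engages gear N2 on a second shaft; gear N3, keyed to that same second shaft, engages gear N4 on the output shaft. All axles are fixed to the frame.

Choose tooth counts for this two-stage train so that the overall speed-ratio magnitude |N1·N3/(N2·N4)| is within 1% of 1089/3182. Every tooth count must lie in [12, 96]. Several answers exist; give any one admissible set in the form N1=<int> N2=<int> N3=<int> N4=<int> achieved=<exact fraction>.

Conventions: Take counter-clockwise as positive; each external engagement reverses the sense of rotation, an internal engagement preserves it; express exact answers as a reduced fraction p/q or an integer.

design class (target 1089/3182): fixed-axis compound train
target = 1089/3182 in lowest terms: an exact hit needs N1·N3 = k·1089 and N2·N4 = k·3182 for one integer k, every count in [12, 96]; additionally prefer no 1:1 stage (N1 ≠ N2, N3 ≠ N4)
k = 1: N1·N3 = 1089 = 33·33, N2·N4 = 3182 = 37·86
achieved = 33·33/(37·86) = 1089/3182; |achieved − target| = 0 ≤ 1089/318200 ✓

N1=33 N2=37 N3=33 N4=86 achieved=1089/3182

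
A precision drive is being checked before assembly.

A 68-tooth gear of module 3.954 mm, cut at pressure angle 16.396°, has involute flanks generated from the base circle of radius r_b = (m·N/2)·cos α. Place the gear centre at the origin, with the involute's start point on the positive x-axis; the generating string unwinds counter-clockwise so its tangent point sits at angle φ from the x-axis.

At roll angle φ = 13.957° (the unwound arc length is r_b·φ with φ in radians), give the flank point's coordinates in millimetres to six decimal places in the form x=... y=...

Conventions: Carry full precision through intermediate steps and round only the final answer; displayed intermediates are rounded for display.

x=132.738839 y=0.617722

recognized (one wheel, involute flank): single-mesh tooth geometry, m = 3.954, N = 68
pitch radius r_p = m·N/2 = 3.954·68/2 = 134.436000
base radius r_b = r_p·cos α = 134.436000·cos 16.396° = 128.968983
roll angle φ = 13.957° = 0.24359560 rad
x = r_b·(cos φ + φ·sin φ) = 132.738839
y = r_b·(sin φ − φ·cos φ) = 0.617722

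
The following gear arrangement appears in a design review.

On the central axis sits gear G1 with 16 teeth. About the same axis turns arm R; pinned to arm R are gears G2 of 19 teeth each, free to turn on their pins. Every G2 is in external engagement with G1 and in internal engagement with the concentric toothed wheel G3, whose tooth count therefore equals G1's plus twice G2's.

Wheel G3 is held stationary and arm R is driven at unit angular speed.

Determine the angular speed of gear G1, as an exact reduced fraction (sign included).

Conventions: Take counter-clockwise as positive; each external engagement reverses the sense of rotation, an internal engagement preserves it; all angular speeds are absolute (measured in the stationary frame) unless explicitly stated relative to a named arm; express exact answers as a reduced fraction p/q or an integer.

35/8

planetary set (16T centre, 19T on arm, 54T internal) — Willis relation
ring teeth: 16 + 2·19 = 54
16(ω_sun−ω_arm) = −54(ω_ring−ω_arm),  ω_ring = 0, ω_arm = 1
ω_sun = 1 − (54/16)(0−1) = 35/8
exact speed ratio = 35/8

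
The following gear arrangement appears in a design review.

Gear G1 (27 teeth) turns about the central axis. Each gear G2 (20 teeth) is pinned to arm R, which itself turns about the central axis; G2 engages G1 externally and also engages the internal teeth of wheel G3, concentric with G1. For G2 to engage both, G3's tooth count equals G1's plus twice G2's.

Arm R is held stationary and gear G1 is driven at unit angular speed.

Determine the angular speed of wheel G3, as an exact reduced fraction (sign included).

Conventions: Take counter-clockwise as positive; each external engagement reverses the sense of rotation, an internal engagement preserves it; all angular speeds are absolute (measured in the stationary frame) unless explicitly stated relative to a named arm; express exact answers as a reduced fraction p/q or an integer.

-27/67

recognized (axles ride arm R): planetary set, 27/20/67 teeth
ring teeth: 27 + 2·20 = 67
27(ω_sun−ω_arm) = −67(ω_ring−ω_arm),  ω_arm = 0, ω_sun = 1
ω_ring = 0 − (27/67)(1−0) = -27/67
exact speed ratio = -27/67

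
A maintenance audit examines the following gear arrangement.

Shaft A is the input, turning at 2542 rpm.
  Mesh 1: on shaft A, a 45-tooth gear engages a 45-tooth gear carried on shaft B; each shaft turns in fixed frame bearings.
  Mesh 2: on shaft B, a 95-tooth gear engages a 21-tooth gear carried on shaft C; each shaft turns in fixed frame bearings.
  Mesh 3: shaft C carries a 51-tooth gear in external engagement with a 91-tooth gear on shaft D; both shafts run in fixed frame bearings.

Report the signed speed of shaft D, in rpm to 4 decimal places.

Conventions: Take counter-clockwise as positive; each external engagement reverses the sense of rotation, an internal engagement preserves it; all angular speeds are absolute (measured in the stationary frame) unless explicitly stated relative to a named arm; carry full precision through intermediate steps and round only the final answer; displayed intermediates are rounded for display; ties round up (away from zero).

-6444.7881 rpm

3-mesh fixed-axis compound train (all bearings frame-fixed)
mesh 1 [45T→45T]: ω = 2542.0000×45/45 = 2542.0000 rpm, sense flips to −
mesh 2 [95T→21T]: ω = 2542.0000×95/21 = 11499.5238 rpm, sense flips to +
mesh 3 [51T→91T]: ω = 11499.5238×51/91 = 6444.7881 rpm, sense flips to −
signed output speed = -6444.7881 rpm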